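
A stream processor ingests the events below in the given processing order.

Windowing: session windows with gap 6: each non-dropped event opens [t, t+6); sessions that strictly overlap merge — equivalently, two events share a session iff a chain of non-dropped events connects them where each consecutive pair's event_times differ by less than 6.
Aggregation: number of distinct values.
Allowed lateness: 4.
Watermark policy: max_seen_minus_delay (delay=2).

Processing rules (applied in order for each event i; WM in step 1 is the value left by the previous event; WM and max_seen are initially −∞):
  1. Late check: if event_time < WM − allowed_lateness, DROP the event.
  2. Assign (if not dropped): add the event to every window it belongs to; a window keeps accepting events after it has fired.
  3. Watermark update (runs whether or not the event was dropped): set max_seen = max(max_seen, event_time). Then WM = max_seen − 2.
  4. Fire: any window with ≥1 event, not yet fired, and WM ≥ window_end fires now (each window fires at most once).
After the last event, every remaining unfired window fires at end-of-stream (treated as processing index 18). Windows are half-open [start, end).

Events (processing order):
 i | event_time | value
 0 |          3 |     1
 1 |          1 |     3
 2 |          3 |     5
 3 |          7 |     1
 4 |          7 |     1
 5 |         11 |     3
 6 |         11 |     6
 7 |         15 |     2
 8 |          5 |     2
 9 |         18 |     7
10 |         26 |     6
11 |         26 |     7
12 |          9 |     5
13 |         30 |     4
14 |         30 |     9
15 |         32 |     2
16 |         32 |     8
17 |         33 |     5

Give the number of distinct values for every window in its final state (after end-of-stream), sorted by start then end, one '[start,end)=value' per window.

i=0 t=3 v=1: → [3,9); WM=1
i=1 t=1 v=3: → [1,9); WM=1
i=2 t=3 v=5: → [1,9); WM=1
i=3 t=7 v=1: → [1,13); WM=5
i=4 t=7 v=1: → [1,13); WM=5
i=5 t=11 v=3: → [1,17); WM=9
i=6 t=11 v=6: → [1,17); WM=9
i=7 t=15 v=2: → [1,21); WM=13
i=8 t=5 v=2: DROP (t<13-4); WM=13
i=9 t=18 v=7: → [1,24); WM=16
i=10 t=26 v=6: → [26,32); WM=24
i=11 t=26 v=7: → [26,32); WM=24
i=12 t=9 v=5: DROP (t<24-4); WM=24
i=13 t=30 v=4: → [26,36); WM=28
i=14 t=30 v=9: → [26,36); WM=28
i=15 t=32 v=2: → [26,38); WM=30
i=16 t=32 v=8: → [26,38); WM=30
i=17 t=33 v=5: → [26,39); WM=31

[1,24)=6 [26,39)=7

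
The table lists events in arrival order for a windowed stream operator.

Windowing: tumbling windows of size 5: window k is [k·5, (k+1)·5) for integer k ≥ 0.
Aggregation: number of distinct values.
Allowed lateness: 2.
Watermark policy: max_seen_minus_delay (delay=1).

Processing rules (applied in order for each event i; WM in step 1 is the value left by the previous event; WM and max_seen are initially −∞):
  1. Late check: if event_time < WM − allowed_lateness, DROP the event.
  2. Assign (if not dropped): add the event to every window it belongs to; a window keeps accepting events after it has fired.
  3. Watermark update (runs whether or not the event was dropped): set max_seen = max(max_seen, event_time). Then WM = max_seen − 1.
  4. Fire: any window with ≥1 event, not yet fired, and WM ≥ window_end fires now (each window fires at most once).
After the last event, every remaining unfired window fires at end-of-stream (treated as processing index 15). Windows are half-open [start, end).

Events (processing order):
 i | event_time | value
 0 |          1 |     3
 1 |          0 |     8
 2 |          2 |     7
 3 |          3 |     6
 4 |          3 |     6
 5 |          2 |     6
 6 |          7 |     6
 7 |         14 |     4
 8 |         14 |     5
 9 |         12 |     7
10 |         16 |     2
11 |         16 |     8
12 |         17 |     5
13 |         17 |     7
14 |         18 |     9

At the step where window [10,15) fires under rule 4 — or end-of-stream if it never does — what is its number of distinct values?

3

i=0 t=1 v=3: → [0,5); WM=0
i=1 t=0 v=8: → [0,5); WM=0
i=2 t=2 v=7: → [0,5); WM=1
i=3 t=3 v=6: → [0,5); WM=2
i=4 t=3 v=6: → [0,5); WM=2
i=5 t=2 v=6: → [0,5); WM=2
i=6 t=7 v=6: → [5,10); WM=6; [0,5) fires=4
i=7 t=14 v=4: → [10,15); WM=13; [5,10) fires=1
i=8 t=14 v=5: → [10,15); WM=13
i=9 t=12 v=7: → [10,15); WM=13
i=10 t=16 v=2: → [15,20); WM=15; [10,15) fires=3
i=11 t=16 v=8: → [15,20); WM=15
i=12 t=17 v=5: → [15,20); WM=16
i=13 t=17 v=7: → [15,20); WM=16
i=14 t=18 v=9: → [15,20); WM=17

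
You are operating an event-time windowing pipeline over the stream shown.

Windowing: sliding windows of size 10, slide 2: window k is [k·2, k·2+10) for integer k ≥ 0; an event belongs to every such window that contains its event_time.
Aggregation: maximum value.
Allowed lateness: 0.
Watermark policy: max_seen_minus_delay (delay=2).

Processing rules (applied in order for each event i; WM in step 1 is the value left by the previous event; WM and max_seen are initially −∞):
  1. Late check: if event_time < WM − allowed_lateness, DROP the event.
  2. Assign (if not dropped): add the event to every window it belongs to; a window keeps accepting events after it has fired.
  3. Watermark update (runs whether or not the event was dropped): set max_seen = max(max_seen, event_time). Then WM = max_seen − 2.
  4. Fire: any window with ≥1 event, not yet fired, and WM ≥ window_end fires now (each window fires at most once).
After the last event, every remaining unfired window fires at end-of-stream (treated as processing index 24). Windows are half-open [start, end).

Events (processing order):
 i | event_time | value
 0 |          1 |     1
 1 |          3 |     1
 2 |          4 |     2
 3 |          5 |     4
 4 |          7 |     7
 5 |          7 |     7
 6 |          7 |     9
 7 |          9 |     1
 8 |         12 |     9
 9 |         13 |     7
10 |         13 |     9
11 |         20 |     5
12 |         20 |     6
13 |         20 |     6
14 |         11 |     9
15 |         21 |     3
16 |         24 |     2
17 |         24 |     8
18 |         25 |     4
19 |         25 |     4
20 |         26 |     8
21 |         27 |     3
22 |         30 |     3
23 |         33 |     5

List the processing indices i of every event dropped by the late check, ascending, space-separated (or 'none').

14

i=0 t=1 v=1: → [0,10); WM=-1
i=1 t=3 v=1: → [2,12),[0,10); WM=1
i=2 t=4 v=2: → [4,14),[2,12),[0,10); WM=2
i=3 t=5 v=4: → [4,14),[2,12),[0,10); WM=3
i=4 t=7 v=7: → [6,16),[4,14),[2,12),[0,10); WM=5
i=5 t=7 v=7: → [6,16),[4,14),[2,12),[0,10); WM=5
i=6 t=7 v=9: → [6,16),[4,14),[2,12),[0,10); WM=5
i=7 t=9 v=1: → [8,18),[6,16),[4,14),[2,12),[0,10); WM=7
i=8 t=12 v=9: → [12,22),[10,20),[8,18),[6,16),[4,14); WM=10; [0,10) fires=9
i=9 t=13 v=7: → [12,22),[10,20),[8,18),[6,16),[4,14); WM=11
i=10 t=13 v=9: → [12,22),[10,20),[8,18),[6,16),[4,14); WM=11
i=11 t=20 v=5: → [20,30),[18,28),[16,26),[14,24),[12,22); WM=18; [2,12) fires=9 [4,14) fires=9 [6,16) fires=9 [8,18) fires=9
i=12 t=20 v=6: → [20,30),[18,28),[16,26),[14,24),[12,22); WM=18
i=13 t=20 v=6: → [20,30),[18,28),[16,26),[14,24),[12,22); WM=18
i=14 t=11 v=9: DROP (t<18-0); WM=18
i=15 t=21 v=3: → [20,30),[18,28),[16,26),[14,24),[12,22); WM=19
i=16 t=24 v=2: → [24,34),[22,32),[20,30),[18,28),[16,26); WM=22; [10,20) fires=9 [12,22) fires=9
i=17 t=24 v=8: → [24,34),[22,32),[20,30),[18,28),[16,26); WM=22
i=18 t=25 v=4: → [24,34),[22,32),[20,30),[18,28),[16,26); WM=23
i=19 t=25 v=4: → [24,34),[22,32),[20,30),[18,28),[16,26); WM=23
i=20 t=26 v=8: → [26,36),[24,34),[22,32),[20,30),[18,28); WM=24; [14,24) fires=6
i=21 t=27 v=3: → [26,36),[24,34),[22,32),[20,30),[18,28); WM=25
i=22 t=30 v=3: → [30,40),[28,38),[26,36),[24,34),[22,32); WM=28; [16,26) fires=8 [18,28) fires=8
i=23 t=33 v=5: → [32,42),[30,40),[28,38),[26,36),[24,34); WM=31; [20,30) fires=8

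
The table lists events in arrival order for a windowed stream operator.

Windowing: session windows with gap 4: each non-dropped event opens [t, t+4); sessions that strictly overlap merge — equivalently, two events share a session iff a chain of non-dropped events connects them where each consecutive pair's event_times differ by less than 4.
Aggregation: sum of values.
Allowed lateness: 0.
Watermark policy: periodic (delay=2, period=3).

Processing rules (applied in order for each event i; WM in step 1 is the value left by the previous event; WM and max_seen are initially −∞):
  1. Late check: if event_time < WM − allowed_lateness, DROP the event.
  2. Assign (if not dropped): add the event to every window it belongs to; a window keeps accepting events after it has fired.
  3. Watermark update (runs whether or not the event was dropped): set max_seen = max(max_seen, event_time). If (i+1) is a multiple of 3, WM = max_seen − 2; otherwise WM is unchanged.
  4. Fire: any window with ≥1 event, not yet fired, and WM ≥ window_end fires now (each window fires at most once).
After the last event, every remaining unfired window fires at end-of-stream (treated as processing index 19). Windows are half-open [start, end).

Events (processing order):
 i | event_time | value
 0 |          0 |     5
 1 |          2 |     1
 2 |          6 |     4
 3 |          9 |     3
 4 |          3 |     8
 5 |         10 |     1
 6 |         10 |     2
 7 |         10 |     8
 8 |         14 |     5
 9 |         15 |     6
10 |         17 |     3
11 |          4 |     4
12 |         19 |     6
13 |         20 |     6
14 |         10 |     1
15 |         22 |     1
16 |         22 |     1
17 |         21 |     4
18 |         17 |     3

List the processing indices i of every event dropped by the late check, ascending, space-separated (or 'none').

4 11 14 18

i=0 t=0 v=5: → [0,4); WM=−∞
i=1 t=2 v=1: → [0,6); WM=−∞
i=2 t=6 v=4: → [6,10); WM=4
i=3 t=9 v=3: → [6,13); WM=4
i=4 t=3 v=8: DROP (t<4-0); WM=4
i=5 t=10 v=1: → [6,14); WM=8
i=6 t=10 v=2: → [6,14); WM=8
i=7 t=10 v=8: → [6,14); WM=8
i=8 t=14 v=5: → [14,18); WM=12
i=9 t=15 v=6: → [14,19); WM=12
i=10 t=17 v=3: → [14,21); WM=12
i=11 t=4 v=4: DROP (t<12-0); WM=15
i=12 t=19 v=6: → [14,23); WM=15
i=13 t=20 v=6: → [14,24); WM=15
i=14 t=10 v=1: DROP (t<15-0); WM=18
i=15 t=22 v=1: → [14,26); WM=18
i=16 t=22 v=1: → [14,26); WM=18
i=17 t=21 v=4: → [14,26); WM=20
i=18 t=17 v=3: DROP (t<20-0); WM=20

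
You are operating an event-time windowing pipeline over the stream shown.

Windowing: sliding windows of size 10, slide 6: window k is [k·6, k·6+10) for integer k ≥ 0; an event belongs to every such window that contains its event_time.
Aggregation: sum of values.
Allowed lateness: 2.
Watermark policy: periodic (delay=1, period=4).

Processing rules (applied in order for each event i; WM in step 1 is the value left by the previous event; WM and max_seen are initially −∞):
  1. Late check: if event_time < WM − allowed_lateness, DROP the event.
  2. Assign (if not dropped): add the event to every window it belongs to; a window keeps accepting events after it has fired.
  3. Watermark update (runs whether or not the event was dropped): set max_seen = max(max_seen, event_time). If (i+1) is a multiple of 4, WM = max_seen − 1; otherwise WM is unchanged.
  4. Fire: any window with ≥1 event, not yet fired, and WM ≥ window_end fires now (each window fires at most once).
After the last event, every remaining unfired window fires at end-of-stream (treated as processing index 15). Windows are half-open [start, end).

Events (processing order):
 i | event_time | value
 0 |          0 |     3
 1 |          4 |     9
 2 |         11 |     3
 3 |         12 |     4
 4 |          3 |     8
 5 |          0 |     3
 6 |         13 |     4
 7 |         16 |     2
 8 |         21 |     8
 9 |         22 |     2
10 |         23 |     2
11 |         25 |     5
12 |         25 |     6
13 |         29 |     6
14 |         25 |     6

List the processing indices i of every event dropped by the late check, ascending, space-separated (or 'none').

4 5

i=0 t=0 v=3: → [0,10); WM=−∞
i=1 t=4 v=9: → [0,10); WM=−∞
i=2 t=11 v=3: → [6,16); WM=−∞
i=3 t=12 v=4: → [12,22),[6,16); WM=11; [0,10) fires=12
i=4 t=3 v=8: DROP (t<11-2); WM=11
i=5 t=0 v=3: DROP (t<11-2); WM=11
i=6 t=13 v=4: → [12,22),[6,16); WM=11
i=7 t=16 v=2: → [12,22); WM=15
i=8 t=21 v=8: → [18,28),[12,22); WM=15
i=9 t=22 v=2: → [18,28); WM=15
i=10 t=23 v=2: → [18,28); WM=15
i=11 t=25 v=5: → [24,34),[18,28); WM=24; [6,16) fires=11 [12,22) fires=18
i=12 t=25 v=6: → [24,34),[18,28); WM=24
i=13 t=29 v=6: → [24,34); WM=24
i=14 t=25 v=6: → [24,34),[18,28); WM=24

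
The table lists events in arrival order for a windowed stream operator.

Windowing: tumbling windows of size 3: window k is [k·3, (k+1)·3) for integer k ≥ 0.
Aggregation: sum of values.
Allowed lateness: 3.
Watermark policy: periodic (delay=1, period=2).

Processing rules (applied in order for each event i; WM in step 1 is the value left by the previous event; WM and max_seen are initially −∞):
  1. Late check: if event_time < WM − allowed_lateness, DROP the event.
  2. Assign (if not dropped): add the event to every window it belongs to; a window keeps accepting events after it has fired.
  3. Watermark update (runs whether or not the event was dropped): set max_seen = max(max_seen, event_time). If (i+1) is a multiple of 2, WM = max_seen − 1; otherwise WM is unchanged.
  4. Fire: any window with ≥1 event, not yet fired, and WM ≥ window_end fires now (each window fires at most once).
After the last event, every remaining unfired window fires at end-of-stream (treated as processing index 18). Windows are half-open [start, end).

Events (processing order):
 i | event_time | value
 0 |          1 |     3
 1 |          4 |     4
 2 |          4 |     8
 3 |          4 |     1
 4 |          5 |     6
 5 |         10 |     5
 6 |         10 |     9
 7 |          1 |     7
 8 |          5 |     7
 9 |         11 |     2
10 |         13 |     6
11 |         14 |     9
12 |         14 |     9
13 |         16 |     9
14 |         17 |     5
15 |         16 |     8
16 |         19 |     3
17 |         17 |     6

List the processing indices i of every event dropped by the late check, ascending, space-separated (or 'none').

7 8

i=0 t=1 v=3: → [0,3); WM=−∞
i=1 t=4 v=4: → [3,6); WM=3; [0,3) fires=3
i=2 t=4 v=8: → [3,6); WM=3
i=3 t=4 v=1: → [3,6); WM=3
i=4 t=5 v=6: → [3,6); WM=3
i=5 t=10 v=5: → [9,12); WM=9; [3,6) fires=19
i=6 t=10 v=9: → [9,12); WM=9
i=7 t=1 v=7: DROP (t<9-3); WM=9
i=8 t=5 v=7: DROP (t<9-3); WM=9
i=9 t=11 v=2: → [9,12); WM=10
i=10 t=13 v=6: → [12,15); WM=10
i=11 t=14 v=9: → [12,15); WM=13; [9,12) fires=16
i=12 t=14 v=9: → [12,15); WM=13
i=13 t=16 v=9: → [15,18); WM=15; [12,15) fires=24
i=14 t=17 v=5: → [15,18); WM=15
i=15 t=16 v=8: → [15,18); WM=16
i=16 t=19 v=3: → [18,21); WM=16
i=17 t=17 v=6: → [15,18); WM=18; [15,18) fires=28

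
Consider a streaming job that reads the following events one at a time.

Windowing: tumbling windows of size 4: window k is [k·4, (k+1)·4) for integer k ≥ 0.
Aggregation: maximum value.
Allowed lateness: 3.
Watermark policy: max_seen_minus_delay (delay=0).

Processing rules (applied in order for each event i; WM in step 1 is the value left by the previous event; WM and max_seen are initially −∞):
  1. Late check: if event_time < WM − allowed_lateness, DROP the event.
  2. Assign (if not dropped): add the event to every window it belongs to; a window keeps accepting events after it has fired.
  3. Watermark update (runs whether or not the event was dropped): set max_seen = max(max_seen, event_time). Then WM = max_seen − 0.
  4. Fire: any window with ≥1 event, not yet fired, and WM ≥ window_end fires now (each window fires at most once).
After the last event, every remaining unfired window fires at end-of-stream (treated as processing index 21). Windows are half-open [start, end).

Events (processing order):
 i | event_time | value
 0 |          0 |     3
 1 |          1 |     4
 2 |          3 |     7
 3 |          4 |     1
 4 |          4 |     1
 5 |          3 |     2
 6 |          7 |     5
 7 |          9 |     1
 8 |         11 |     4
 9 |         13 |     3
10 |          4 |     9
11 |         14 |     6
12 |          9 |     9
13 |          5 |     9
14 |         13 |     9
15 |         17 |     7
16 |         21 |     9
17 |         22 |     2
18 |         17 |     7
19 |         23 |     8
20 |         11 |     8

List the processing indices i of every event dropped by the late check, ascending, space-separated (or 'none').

10 12 13 18 20

i=0 t=0 v=3: → [0,4); WM=0
i=1 t=1 v=4: → [0,4); WM=1
i=2 t=3 v=7: → [0,4); WM=3
i=3 t=4 v=1: → [4,8); WM=4; [0,4) fires=7
i=4 t=4 v=1: → [4,8); WM=4
i=5 t=3 v=2: → [0,4); WM=4
i=6 t=7 v=5: → [4,8); WM=7
i=7 t=9 v=1: → [8,12); WM=9; [4,8) fires=5
i=8 t=11 v=4: → [8,12); WM=11
i=9 t=13 v=3: → [12,16); WM=13; [8,12) fires=4
i=10 t=4 v=9: DROP (t<13-3); WM=13
i=11 t=14 v=6: → [12,16); WM=14
i=12 t=9 v=9: DROP (t<14-3); WM=14
i=13 t=5 v=9: DROP (t<14-3); WM=14
i=14 t=13 v=9: → [12,16); WM=14
i=15 t=17 v=7: → [16,20); WM=17; [12,16) fires=9
i=16 t=21 v=9: → [20,24); WM=21; [16,20) fires=7
i=17 t=22 v=2: → [20,24); WM=22
i=18 t=17 v=7: DROP (t<22-3); WM=22
i=19 t=23 v=8: → [20,24); WM=23
i=20 t=11 v=8: DROP (t<23-3); WM=23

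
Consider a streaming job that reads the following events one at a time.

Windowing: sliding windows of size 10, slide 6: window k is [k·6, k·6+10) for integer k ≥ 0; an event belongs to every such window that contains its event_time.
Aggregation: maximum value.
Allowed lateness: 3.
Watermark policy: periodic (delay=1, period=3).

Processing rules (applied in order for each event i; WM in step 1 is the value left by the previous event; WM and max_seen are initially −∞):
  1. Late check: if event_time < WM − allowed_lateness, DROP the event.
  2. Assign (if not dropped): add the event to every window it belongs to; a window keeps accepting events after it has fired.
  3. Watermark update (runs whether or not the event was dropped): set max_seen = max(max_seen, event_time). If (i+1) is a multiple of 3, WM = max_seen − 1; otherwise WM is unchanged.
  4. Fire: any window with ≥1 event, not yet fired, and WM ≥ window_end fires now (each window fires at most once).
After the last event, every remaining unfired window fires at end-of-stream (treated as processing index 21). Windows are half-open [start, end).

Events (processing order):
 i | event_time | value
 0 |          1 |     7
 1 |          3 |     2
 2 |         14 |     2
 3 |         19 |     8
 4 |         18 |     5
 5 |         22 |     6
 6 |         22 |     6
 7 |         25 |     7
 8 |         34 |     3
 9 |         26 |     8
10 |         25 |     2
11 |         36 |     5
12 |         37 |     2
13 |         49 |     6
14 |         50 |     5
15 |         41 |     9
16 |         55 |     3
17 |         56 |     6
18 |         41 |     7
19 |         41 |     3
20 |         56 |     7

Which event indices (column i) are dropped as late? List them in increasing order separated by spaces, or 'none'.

9 10 15 18 19

i=0 t=1 v=7: → [0,10); WM=−∞
i=1 t=3 v=2: → [0,10); WM=−∞
i=2 t=14 v=2: → [12,22),[6,16); WM=13; [0,10) fires=7
i=3 t=19 v=8: → [18,28),[12,22); WM=13
i=4 t=18 v=5: → [18,28),[12,22); WM=13
i=5 t=22 v=6: → [18,28); WM=21; [6,16) fires=2
i=6 t=22 v=6: → [18,28); WM=21
i=7 t=25 v=7: → [24,34),[18,28); WM=21
i=8 t=34 v=3: → [30,40); WM=33; [12,22) fires=8 [18,28) fires=8
i=9 t=26 v=8: DROP (t<33-3); WM=33
i=10 t=25 v=2: DROP (t<33-3); WM=33
i=11 t=36 v=5: → [36,46),[30,40); WM=35; [24,34) fires=7
i=12 t=37 v=2: → [36,46),[30,40); WM=35
i=13 t=49 v=6: → [48,58),[42,52); WM=35
i=14 t=50 v=5: → [48,58),[42,52); WM=49; [30,40) fires=5 [36,46) fires=5
i=15 t=41 v=9: DROP (t<49-3); WM=49
i=16 t=55 v=3: → [54,64),[48,58); WM=49
i=17 t=56 v=6: → [54,64),[48,58); WM=55; [42,52) fires=6
i=18 t=41 v=7: DROP (t<55-3); WM=55
i=19 t=41 v=3: DROP (t<55-3); WM=55
i=20 t=56 v=7: → [54,64),[48,58); WM=55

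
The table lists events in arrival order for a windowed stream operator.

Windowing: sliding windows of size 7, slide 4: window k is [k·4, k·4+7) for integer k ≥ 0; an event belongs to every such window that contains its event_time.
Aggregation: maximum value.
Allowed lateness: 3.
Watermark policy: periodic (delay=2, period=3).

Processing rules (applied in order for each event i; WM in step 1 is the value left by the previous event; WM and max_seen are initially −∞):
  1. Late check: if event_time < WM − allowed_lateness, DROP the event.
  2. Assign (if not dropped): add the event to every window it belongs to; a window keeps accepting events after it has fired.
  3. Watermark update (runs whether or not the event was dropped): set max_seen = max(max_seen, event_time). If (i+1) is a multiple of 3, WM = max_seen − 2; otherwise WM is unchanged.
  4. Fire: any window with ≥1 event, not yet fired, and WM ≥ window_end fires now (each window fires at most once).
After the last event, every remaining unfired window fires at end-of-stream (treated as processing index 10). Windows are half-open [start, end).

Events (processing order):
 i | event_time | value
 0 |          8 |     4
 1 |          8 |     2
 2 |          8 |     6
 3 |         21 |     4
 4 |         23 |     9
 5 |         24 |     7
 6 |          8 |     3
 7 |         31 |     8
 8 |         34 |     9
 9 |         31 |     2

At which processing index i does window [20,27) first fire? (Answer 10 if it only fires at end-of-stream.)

8

i=0 t=8 v=4: → [8,15),[4,11); WM=−∞
i=1 t=8 v=2: → [8,15),[4,11); WM=−∞
i=2 t=8 v=6: → [8,15),[4,11); WM=6
i=3 t=21 v=4: → [20,27),[16,23); WM=6
i=4 t=23 v=9: → [20,27); WM=6
i=5 t=24 v=7: → [24,31),[20,27); WM=22; [4,11) fires=6 [8,15) fires=6
i=6 t=8 v=3: DROP (t<22-3); WM=22
i=7 t=31 v=8: → [28,35); WM=22
i=8 t=34 v=9: → [32,39),[28,35); WM=32; [16,23) fires=4 [20,27) fires=9 [24,31) fires=7
i=9 t=31 v=2: → [28,35); WM=32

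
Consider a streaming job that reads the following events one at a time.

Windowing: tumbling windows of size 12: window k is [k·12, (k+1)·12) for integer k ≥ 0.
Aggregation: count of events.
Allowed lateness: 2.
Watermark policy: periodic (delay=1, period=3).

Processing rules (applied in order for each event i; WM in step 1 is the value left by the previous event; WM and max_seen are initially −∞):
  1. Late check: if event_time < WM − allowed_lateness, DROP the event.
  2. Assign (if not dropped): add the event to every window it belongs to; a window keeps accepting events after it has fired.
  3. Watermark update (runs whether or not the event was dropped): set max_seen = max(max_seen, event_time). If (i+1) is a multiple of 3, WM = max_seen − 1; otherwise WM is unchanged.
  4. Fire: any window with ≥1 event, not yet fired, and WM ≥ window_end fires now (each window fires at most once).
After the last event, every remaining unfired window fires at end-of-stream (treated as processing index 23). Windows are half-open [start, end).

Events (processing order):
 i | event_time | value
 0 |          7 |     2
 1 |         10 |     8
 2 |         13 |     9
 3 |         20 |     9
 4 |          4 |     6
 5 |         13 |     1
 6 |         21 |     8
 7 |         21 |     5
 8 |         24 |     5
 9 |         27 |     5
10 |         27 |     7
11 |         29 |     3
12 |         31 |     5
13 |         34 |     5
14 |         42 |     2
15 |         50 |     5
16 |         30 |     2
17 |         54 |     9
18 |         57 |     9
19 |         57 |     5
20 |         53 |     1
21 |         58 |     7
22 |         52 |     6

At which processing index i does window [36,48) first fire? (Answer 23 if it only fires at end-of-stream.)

17

i=0 t=7 v=2: → [0,12); WM=−∞
i=1 t=10 v=8: → [0,12); WM=−∞
i=2 t=13 v=9: → [12,24); WM=12; [0,12) fires=2
i=3 t=20 v=9: → [12,24); WM=12
i=4 t=4 v=6: DROP (t<12-2); WM=12
i=5 t=13 v=1: → [12,24); WM=19
i=6 t=21 v=8: → [12,24); WM=19
i=7 t=21 v=5: → [12,24); WM=19
i=8 t=24 v=5: → [24,36); WM=23
i=9 t=27 v=5: → [24,36); WM=23
i=10 t=27 v=7: → [24,36); WM=23
i=11 t=29 v=3: → [24,36); WM=28; [12,24) fires=5
i=12 t=31 v=5: → [24,36); WM=28
i=13 t=34 v=5: → [24,36); WM=28
i=14 t=42 v=2: → [36,48); WM=41; [24,36) fires=6
i=15 t=50 v=5: → [48,60); WM=41
i=16 t=30 v=2: DROP (t<41-2); WM=41
i=17 t=54 v=9: → [48,60); WM=53; [36,48) fires=1
i=18 t=57 v=9: → [48,60); WM=53
i=19 t=57 v=5: → [48,60); WM=53
i=20 t=53 v=1: → [48,60); WM=56
i=21 t=58 v=7: → [48,60); WM=56
i=22 t=52 v=6: DROP (t<56-2); WM=56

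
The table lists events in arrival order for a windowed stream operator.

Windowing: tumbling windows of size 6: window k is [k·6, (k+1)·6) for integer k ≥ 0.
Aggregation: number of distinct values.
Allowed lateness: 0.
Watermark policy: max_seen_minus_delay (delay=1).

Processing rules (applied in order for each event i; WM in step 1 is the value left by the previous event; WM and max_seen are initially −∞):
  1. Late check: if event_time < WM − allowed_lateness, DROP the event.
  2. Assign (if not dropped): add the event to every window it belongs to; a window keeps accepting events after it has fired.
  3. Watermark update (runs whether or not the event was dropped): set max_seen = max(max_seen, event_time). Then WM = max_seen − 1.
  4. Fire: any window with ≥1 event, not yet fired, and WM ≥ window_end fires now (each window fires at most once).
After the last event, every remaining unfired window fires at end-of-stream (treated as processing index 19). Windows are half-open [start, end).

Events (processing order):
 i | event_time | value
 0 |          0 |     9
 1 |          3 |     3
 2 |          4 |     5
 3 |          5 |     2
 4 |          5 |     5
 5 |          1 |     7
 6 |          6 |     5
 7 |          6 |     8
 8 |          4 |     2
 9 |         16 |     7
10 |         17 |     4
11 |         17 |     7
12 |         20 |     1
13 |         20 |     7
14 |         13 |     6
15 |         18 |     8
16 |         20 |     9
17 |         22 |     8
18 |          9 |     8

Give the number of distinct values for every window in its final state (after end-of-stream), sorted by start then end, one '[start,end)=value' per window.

[0,6)=4 [6,12)=2 [12,18)=2 [18,24)=4

i=0 t=0 v=9: → [0,6); WM=-1
i=1 t=3 v=3: → [0,6); WM=2
i=2 t=4 v=5: → [0,6); WM=3
i=3 t=5 v=2: → [0,6); WM=4
i=4 t=5 v=5: → [0,6); WM=4
i=5 t=1 v=7: DROP (t<4-0); WM=4
i=6 t=6 v=5: → [6,12); WM=5
i=7 t=6 v=8: → [6,12); WM=5
i=8 t=4 v=2: DROP (t<5-0); WM=5
i=9 t=16 v=7: → [12,18); WM=15; [0,6) fires=4 [6,12) fires=2
i=10 t=17 v=4: → [12,18); WM=16
i=11 t=17 v=7: → [12,18); WM=16
i=12 t=20 v=1: → [18,24); WM=19; [12,18) fires=2
i=13 t=20 v=7: → [18,24); WM=19
i=14 t=13 v=6: DROP (t<19-0); WM=19
i=15 t=18 v=8: DROP (t<19-0); WM=19
i=16 t=20 v=9: → [18,24); WM=19
i=17 t=22 v=8: → [18,24); WM=21
i=18 t=9 v=8: DROP (t<21-0); WM=21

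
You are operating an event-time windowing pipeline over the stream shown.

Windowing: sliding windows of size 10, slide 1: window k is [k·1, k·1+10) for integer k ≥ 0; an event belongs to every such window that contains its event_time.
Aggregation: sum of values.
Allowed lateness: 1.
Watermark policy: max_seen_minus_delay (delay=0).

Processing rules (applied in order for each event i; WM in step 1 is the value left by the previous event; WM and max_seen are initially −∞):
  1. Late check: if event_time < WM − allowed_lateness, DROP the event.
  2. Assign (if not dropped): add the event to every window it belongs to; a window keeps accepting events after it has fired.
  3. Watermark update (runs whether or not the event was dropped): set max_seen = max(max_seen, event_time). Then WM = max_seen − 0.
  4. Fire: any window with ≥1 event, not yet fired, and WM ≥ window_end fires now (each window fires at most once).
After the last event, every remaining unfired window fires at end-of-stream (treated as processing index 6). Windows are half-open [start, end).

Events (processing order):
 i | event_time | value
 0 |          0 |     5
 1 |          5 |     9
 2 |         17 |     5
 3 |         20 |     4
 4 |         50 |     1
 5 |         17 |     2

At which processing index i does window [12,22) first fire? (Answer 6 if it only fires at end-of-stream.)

4

i=0 t=0 v=5: → [0,10); WM=0
i=1 t=5 v=9: → [5,15),[4,14),[3,13),[2,12),[1,11),[0,10); WM=5
i=2 t=17 v=5: → [17,27),[16,26),[15,25),[14,24),[13,23),[12,22),[11,21),[10,20),[9,19),[8,18); WM=17; [0,10) fires=14 [1,11) fires=9 [2,12) fires=9 [3,13) fires=9 [4,14) fires=9 [5,15) fires=9
i=3 t=20 v=4: → [20,30),[19,29),[18,28),[17,27),[16,26),[15,25),[14,24),[13,23),[12,22),[11,21); WM=20; [8,18) fires=5 [9,19) fires=5 [10,20) fires=5
i=4 t=50 v=1: → [50,60),[49,59),[48,58),[47,57),[46,56),[45,55),[44,54),[43,53),[42,52),[41,51); WM=50; [11,21) fires=9 [12,22) fires=9 [13,23) fires=9 [14,24) fires=9 [15,25) fires=9 [16,26) fires=9 [17,27) fires=9 [18,28) fires=4 [19,29) fires=4 [20,30) fires=4
i=5 t=17 v=2: DROP (t<50-1); WM=50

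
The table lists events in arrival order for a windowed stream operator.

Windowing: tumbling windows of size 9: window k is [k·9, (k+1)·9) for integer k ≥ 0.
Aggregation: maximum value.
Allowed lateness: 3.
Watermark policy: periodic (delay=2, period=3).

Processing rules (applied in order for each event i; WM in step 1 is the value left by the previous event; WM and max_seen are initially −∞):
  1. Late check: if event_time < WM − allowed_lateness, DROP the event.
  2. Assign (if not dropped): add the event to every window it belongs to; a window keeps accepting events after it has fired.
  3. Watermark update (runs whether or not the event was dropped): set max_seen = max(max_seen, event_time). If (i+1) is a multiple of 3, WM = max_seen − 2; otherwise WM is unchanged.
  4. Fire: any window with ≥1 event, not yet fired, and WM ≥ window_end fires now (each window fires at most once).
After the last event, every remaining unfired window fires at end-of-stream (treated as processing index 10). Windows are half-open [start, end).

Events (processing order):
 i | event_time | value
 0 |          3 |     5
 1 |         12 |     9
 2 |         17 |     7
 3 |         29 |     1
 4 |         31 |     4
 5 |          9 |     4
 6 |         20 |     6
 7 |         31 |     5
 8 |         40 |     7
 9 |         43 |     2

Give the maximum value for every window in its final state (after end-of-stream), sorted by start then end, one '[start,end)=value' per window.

[0,9)=5 [9,18)=9 [27,36)=5 [36,45)=7

i=0 t=3 v=5: → [0,9); WM=−∞
i=1 t=12 v=9: → [9,18); WM=−∞
i=2 t=17 v=7: → [9,18); WM=15; [0,9) fires=5
i=3 t=29 v=1: → [27,36); WM=15
i=4 t=31 v=4: → [27,36); WM=15
i=5 t=9 v=4: DROP (t<15-3); WM=29; [9,18) fires=9
i=6 t=20 v=6: DROP (t<29-3); WM=29
i=7 t=31 v=5: → [27,36); WM=29
i=8 t=40 v=7: → [36,45); WM=38; [27,36) fires=5
i=9 t=43 v=2: → [36,45); WM=38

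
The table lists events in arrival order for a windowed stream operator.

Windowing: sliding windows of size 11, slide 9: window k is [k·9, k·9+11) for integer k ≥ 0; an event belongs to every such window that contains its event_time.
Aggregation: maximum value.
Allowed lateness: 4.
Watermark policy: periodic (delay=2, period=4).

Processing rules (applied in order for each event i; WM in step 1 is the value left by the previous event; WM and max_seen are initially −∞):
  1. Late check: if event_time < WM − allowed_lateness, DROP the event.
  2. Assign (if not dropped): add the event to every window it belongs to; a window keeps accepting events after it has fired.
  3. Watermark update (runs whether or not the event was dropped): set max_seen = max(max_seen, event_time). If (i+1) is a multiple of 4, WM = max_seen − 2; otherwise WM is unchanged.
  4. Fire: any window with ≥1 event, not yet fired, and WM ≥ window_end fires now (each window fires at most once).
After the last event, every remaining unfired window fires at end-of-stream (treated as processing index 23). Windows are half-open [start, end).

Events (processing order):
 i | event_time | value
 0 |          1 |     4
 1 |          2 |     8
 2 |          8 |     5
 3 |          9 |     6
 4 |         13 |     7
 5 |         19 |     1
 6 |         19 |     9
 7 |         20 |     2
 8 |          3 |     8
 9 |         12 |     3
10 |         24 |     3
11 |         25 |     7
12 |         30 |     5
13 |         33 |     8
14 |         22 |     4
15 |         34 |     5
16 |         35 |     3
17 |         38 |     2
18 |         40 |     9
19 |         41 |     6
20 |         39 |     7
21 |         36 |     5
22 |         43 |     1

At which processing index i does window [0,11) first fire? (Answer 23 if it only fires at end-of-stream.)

7

i=0 t=1 v=4: → [0,11); WM=−∞
i=1 t=2 v=8: → [0,11); WM=−∞
i=2 t=8 v=5: → [0,11); WM=−∞
i=3 t=9 v=6: → [9,20),[0,11); WM=7
i=4 t=13 v=7: → [9,20); WM=7
i=5 t=19 v=1: → [18,29),[9,20); WM=7
i=6 t=19 v=9: → [18,29),[9,20); WM=7
i=7 t=20 v=2: → [18,29); WM=18; [0,11) fires=8
i=8 t=3 v=8: DROP (t<18-4); WM=18
i=9 t=12 v=3: DROP (t<18-4); WM=18
i=10 t=24 v=3: → [18,29); WM=18
i=11 t=25 v=7: → [18,29); WM=23; [9,20) fires=9
i=12 t=30 v=5: → [27,38); WM=23
i=13 t=33 v=8: → [27,38); WM=23
i=14 t=22 v=4: → [18,29); WM=23
i=15 t=34 v=5: → [27,38); WM=32; [18,29) fires=9
i=16 t=35 v=3: → [27,38); WM=32
i=17 t=38 v=2: → [36,47); WM=32
i=18 t=40 v=9: → [36,47); WM=32
i=19 t=41 v=6: → [36,47); WM=39; [27,38) fires=8
i=20 t=39 v=7: → [36,47); WM=39
i=21 t=36 v=5: → [36,47),[27,38); WM=39
i=22 t=43 v=1: → [36,47); WM=39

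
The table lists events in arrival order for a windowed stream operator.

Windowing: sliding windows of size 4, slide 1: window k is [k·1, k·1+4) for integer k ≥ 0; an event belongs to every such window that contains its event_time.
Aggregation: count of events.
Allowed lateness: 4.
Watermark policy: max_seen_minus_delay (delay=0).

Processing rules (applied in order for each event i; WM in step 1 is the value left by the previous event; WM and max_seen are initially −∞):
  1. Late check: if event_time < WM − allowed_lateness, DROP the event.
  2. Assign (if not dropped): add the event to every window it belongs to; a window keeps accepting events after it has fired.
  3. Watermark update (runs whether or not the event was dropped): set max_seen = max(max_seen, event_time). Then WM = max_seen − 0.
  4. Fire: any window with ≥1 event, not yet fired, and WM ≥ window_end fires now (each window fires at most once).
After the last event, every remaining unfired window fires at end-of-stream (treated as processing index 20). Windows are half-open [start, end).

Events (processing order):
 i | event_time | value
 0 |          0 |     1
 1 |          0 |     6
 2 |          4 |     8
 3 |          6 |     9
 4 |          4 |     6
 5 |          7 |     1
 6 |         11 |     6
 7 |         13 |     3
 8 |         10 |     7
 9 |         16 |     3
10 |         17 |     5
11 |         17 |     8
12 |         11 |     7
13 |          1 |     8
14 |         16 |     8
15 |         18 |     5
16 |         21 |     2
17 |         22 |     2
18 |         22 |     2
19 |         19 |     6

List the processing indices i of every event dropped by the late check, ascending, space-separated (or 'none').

12 13

i=0 t=0 v=1: → [0,4); WM=0
i=1 t=0 v=6: → [0,4); WM=0
i=2 t=4 v=8: → [4,8),[3,7),[2,6),[1,5); WM=4; [0,4) fires=2
i=3 t=6 v=9: → [6,10),[5,9),[4,8),[3,7); WM=6; [1,5) fires=1 [2,6) fires=1
i=4 t=4 v=6: → [4,8),[3,7),[2,6),[1,5); WM=6
i=5 t=7 v=1: → [7,11),[6,10),[5,9),[4,8); WM=7; [3,7) fires=3
i=6 t=11 v=6: → [11,15),[10,14),[9,13),[8,12); WM=11; [4,8) fires=4 [5,9) fires=2 [6,10) fires=2 [7,11) fires=1
i=7 t=13 v=3: → [13,17),[12,16),[11,15),[10,14); WM=13; [8,12) fires=1 [9,13) fires=1
i=8 t=10 v=7: → [10,14),[9,13),[8,12),[7,11); WM=13
i=9 t=16 v=3: → [16,20),[15,19),[14,18),[13,17); WM=16; [10,14) fires=3 [11,15) fires=2 [12,16) fires=1
i=10 t=17 v=5: → [17,21),[16,20),[15,19),[14,18); WM=17; [13,17) fires=2
i=11 t=17 v=8: → [17,21),[16,20),[15,19),[14,18); WM=17
i=12 t=11 v=7: DROP (t<17-4); WM=17
i=13 t=1 v=8: DROP (t<17-4); WM=17
i=14 t=16 v=8: → [16,20),[15,19),[14,18),[13,17); WM=17
i=15 t=18 v=5: → [18,22),[17,21),[16,20),[15,19); WM=18; [14,18) fires=4
i=16 t=21 v=2: → [21,25),[20,24),[19,23),[18,22); WM=21; [15,19) fires=5 [16,20) fires=5 [17,21) fires=3
i=17 t=22 v=2: → [22,26),[21,25),[20,24),[19,23); WM=22; [18,22) fires=2
i=18 t=22 v=2: → [22,26),[21,25),[20,24),[19,23); WM=22
i=19 t=19 v=6: → [19,23),[18,22),[17,21),[16,20); WM=22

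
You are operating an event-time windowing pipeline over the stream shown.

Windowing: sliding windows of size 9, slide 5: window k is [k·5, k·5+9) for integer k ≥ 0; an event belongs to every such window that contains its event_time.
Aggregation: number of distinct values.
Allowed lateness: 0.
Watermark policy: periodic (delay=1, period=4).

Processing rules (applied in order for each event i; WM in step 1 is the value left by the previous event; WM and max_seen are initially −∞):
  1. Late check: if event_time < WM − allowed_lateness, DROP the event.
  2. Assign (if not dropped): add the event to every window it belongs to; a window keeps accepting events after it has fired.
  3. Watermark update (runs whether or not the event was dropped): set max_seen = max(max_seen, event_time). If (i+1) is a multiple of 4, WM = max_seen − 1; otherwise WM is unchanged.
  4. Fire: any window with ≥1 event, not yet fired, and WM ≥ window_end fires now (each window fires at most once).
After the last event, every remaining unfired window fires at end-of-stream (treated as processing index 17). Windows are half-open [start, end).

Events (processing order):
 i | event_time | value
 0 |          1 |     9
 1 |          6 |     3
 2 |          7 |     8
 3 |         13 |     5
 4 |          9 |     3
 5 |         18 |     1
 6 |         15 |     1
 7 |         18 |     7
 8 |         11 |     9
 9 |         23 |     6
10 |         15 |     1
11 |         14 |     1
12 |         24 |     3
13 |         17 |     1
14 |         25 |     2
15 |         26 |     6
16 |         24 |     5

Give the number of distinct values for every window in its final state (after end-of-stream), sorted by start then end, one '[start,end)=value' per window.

[0,9)=3 [5,14)=3 [10,19)=3 [15,24)=3 [20,29)=3 [25,34)=2

i=0 t=1 v=9: → [0,9); WM=−∞
i=1 t=6 v=3: → [5,14),[0,9); WM=−∞
i=2 t=7 v=8: → [5,14),[0,9); WM=−∞
i=3 t=13 v=5: → [10,19),[5,14); WM=12; [0,9) fires=3
i=4 t=9 v=3: DROP (t<12-0); WM=12
i=5 t=18 v=1: → [15,24),[10,19); WM=12
i=6 t=15 v=1: → [15,24),[10,19); WM=12
i=7 t=18 v=7: → [15,24),[10,19); WM=17; [5,14) fires=3
i=8 t=11 v=9: DROP (t<17-0); WM=17
i=9 t=23 v=6: → [20,29),[15,24); WM=17
i=10 t=15 v=1: DROP (t<17-0); WM=17
i=11 t=14 v=1: DROP (t<17-0); WM=22; [10,19) fires=3
i=12 t=24 v=3: → [20,29); WM=22
i=13 t=17 v=1: DROP (t<22-0); WM=22
i=14 t=25 v=2: → [25,34),[20,29); WM=22
i=15 t=26 v=6: → [25,34),[20,29); WM=25; [15,24) fires=3
i=16 t=24 v=5: DROP (t<25-0); WM=25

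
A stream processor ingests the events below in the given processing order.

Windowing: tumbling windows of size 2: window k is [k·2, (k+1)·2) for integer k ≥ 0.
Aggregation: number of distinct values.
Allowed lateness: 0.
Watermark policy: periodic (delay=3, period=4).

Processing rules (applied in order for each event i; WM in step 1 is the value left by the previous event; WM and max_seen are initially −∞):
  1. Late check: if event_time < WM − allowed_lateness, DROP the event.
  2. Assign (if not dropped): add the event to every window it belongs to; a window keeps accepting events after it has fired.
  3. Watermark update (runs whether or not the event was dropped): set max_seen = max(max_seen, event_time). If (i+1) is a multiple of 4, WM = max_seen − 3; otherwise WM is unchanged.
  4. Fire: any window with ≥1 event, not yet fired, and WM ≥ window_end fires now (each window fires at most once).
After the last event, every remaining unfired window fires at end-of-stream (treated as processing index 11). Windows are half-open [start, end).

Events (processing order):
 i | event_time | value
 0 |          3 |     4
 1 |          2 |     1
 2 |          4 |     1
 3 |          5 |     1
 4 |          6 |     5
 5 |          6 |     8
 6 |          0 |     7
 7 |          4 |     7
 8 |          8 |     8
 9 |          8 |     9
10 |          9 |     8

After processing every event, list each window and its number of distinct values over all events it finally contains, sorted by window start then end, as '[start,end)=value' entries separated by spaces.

[2,4)=2 [4,6)=2 [6,8)=2 [8,10)=2

i=0 t=3 v=4: → [2,4); WM=−∞
i=1 t=2 v=1: → [2,4); WM=−∞
i=2 t=4 v=1: → [4,6); WM=−∞
i=3 t=5 v=1: → [4,6); WM=2
i=4 t=6 v=5: → [6,8); WM=2
i=5 t=6 v=8: → [6,8); WM=2
i=6 t=0 v=7: DROP (t<2-0); WM=2
i=7 t=4 v=7: → [4,6); WM=3
i=8 t=8 v=8: → [8,10); WM=3
i=9 t=8 v=9: → [8,10); WM=3
i=10 t=9 v=8: → [8,10); WM=3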